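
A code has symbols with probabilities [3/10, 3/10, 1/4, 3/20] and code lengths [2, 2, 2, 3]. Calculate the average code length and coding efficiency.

Average length L = Σ p_i × l_i = 2.1500 bits
Entropy H = 1.9527 bits
Efficiency η = H/L × 100% = 90.82%


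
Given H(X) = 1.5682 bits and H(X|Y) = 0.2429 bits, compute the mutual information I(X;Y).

I(X;Y) = H(X) - H(X|Y)
I(X;Y) = 1.5682 - 0.2429 = 1.3253 bits


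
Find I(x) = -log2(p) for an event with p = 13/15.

Information content I(x) = -log₂(p(x))
I = -log₂(13/15) = -log₂(0.8667)
I = 0.2065 bits


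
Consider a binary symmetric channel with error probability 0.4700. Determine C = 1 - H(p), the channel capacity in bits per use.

For BSC with error probability p:
C = 1 - H(p) where H(p) is binary entropy
H(0.4700) = -0.4700 × log₂(0.4700) - 0.5300 × log₂(0.5300)
H(p) = 0.9974
C = 1 - 0.9974 = 0.0026 bits/use


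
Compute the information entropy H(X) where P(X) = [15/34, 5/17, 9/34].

H(X) = -Σ p(x) log₂ p(x)
  -15/34 × log₂(15/34) = 0.5208
  -5/17 × log₂(5/17) = 0.5193
  -9/34 × log₂(9/34) = 0.5076
H(X) = 1.5477 bits


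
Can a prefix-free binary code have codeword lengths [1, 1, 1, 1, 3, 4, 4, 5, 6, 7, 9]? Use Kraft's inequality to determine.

Kraft inequality: Σ 2^(-l_i) ≤ 1 for prefix-free code
Calculating: 2^(-1) + 2^(-1) + 2^(-1) + 2^(-1) + 2^(-3) + 2^(-4) + 2^(-4) + 2^(-5) + 2^(-6) + 2^(-7) + 2^(-9)
= 0.5 + 0.5 + 0.5 + 0.5 + 0.125 + 0.0625 + 0.0625 + 0.03125 + 0.015625 + 0.0078125 + 0.001953125
= 2.3066
Since 2.3066 > 1, prefix-free code does not exist


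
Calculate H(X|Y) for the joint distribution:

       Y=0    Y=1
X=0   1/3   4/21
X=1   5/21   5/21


H(X|Y) = Σ_y p(y) H(X|Y=y)
  p(Y=0) = 4/7, H(X|Y=0) = 0.9799
  p(Y=1) = 3/7, H(X|Y=1) = 0.9911
H(X|Y) = 0.5714×0.9799 + 0.4286×0.9911 = 0.9847 bits


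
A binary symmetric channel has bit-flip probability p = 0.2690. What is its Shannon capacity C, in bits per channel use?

For BSC with error probability p:
C = 1 - H(p) where H(p) is binary entropy
H(0.2690) = -0.2690 × log₂(0.2690) - 0.7310 × log₂(0.7310)
H(p) = 0.8400
C = 1 - 0.8400 = 0.1600 bits/use


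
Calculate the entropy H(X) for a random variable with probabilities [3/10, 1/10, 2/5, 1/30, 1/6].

H(X) = -Σ p(x) log₂ p(x)
  -3/10 × log₂(3/10) = 0.5211
  -1/10 × log₂(1/10) = 0.3322
  -2/5 × log₂(2/5) = 0.5288
  -1/30 × log₂(1/30) = 0.1636
  -1/6 × log₂(1/6) = 0.4308
H(X) = 1.9764 bits


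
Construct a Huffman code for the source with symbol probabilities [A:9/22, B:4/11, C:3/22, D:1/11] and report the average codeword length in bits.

Huffman tree construction:
Combine smallest probabilities repeatedly
Resulting codes:
  A: 0 (length 1)
  B: 11 (length 2)
  C: 101 (length 3)
  D: 100 (length 3)
Average length = Σ p(s) × length(s) = 1.8182 bits


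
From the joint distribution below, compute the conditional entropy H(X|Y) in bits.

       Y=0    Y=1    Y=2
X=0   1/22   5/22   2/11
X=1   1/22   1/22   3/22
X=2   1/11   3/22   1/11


H(X|Y) = Σ_y p(y) H(X|Y=y)
  p(Y=0) = 2/11, H(X|Y=0) = 1.5000
  p(Y=1) = 9/22, H(X|Y=1) = 1.3516
  p(Y=2) = 9/22, H(X|Y=2) = 1.5305
H(X|Y) = 0.1818×1.5000 + 0.4091×1.3516 + 0.4091×1.5305 = 1.4518 bits


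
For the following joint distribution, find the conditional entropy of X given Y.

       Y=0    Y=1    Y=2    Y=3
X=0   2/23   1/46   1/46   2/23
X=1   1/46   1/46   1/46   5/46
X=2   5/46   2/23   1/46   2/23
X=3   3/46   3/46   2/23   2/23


H(X|Y) = Σ_y p(y) H(X|Y=y)
  p(Y=0) = 13/46, H(X|Y=0) = 1.8262
  p(Y=1) = 9/46, H(X|Y=1) = 1.7527
  p(Y=2) = 7/46, H(X|Y=2) = 1.6645
  p(Y=3) = 17/46, H(X|Y=3) = 1.9928
H(X|Y) = 0.2826×1.8262 + 0.1957×1.7527 + 0.1522×1.6645 + 0.3696×1.9928 = 1.8488 bits


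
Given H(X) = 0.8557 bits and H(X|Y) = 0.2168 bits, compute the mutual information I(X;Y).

I(X;Y) = H(X) - H(X|Y)
I(X;Y) = 0.8557 - 0.2168 = 0.6389 bits


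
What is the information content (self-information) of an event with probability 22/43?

Information content I(x) = -log₂(p(x))
I = -log₂(22/43) = -log₂(0.5116)
I = 0.9668 bits


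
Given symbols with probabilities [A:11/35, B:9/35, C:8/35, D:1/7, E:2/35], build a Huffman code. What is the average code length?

Huffman tree construction:
Combine smallest probabilities repeatedly
Resulting codes:
  A: 11 (length 2)
  B: 10 (length 2)
  C: 01 (length 2)
  D: 001 (length 3)
  E: 000 (length 3)
Average length = Σ p(s) × length(s) = 2.2000 bits


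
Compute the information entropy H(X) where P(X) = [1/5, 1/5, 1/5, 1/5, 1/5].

H(X) = -Σ p(x) log₂ p(x)
  -1/5 × log₂(1/5) = 0.4644
  -1/5 × log₂(1/5) = 0.4644
  -1/5 × log₂(1/5) = 0.4644
  -1/5 × log₂(1/5) = 0.4644
  -1/5 × log₂(1/5) = 0.4644
H(X) = 2.3219 bits


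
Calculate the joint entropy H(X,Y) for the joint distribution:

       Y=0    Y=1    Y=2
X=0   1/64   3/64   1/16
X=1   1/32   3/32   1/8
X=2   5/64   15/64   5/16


H(X,Y) = -Σ p(x,y) log₂ p(x,y)
  p(0,0)=1/64: -0.0156 × log₂(0.0156) = 0.0938
  p(0,1)=3/64: -0.0469 × log₂(0.0469) = 0.2070
  p(0,2)=1/16: -0.0625 × log₂(0.0625) = 0.2500
  p(1,0)=1/32: -0.0312 × log₂(0.0312) = 0.1562
  p(1,1)=3/32: -0.0938 × log₂(0.0938) = 0.3202
  p(1,2)=1/8: -0.1250 × log₂(0.1250) = 0.3750
  p(2,0)=5/64: -0.0781 × log₂(0.0781) = 0.2873
  p(2,1)=15/64: -0.2344 × log₂(0.2344) = 0.4906
  p(2,2)=5/16: -0.3125 × log₂(0.3125) = 0.5244
H(X,Y) = 2.7044 bits


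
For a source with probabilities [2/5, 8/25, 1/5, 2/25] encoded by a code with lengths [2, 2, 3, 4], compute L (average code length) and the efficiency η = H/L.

Average length L = Σ p_i × l_i = 2.3600 bits
Entropy H = 1.8107 bits
Efficiency η = H/L × 100% = 76.72%


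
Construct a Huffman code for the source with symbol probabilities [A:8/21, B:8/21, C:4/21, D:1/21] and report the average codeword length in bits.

Huffman tree construction:
Combine smallest probabilities repeatedly
Resulting codes:
  A: 11 (length 2)
  B: 0 (length 1)
  C: 101 (length 3)
  D: 100 (length 3)
Average length = Σ p(s) × length(s) = 1.8571 bits


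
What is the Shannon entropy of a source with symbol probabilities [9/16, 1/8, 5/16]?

H(X) = -Σ p(x) log₂ p(x)
  -9/16 × log₂(9/16) = 0.4669
  -1/8 × log₂(1/8) = 0.3750
  -5/16 × log₂(5/16) = 0.5244
H(X) = 1.3663 bits


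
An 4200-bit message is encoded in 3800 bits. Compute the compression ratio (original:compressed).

Compression ratio = Original / Compressed
= 4200 / 3800 = 1.11:1


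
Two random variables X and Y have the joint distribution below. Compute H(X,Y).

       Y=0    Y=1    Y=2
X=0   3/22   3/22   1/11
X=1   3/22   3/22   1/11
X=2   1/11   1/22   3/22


H(X,Y) = -Σ p(x,y) log₂ p(x,y)
  p(0,0)=3/22: -0.1364 × log₂(0.1364) = 0.3920
  p(0,1)=3/22: -0.1364 × log₂(0.1364) = 0.3920
  p(0,2)=1/11: -0.0909 × log₂(0.0909) = 0.3145
  p(1,0)=3/22: -0.1364 × log₂(0.1364) = 0.3920
  p(1,1)=3/22: -0.1364 × log₂(0.1364) = 0.3920
  p(1,2)=1/11: -0.0909 × log₂(0.0909) = 0.3145
  p(2,0)=1/11: -0.0909 × log₂(0.0909) = 0.3145
  p(2,1)=1/22: -0.0455 × log₂(0.0455) = 0.2027
  p(2,2)=3/22: -0.1364 × log₂(0.1364) = 0.3920
H(X,Y) = 3.1060 bits


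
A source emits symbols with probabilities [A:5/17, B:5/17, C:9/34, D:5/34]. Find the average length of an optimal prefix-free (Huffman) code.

Huffman tree construction:
Combine smallest probabilities repeatedly
Resulting codes:
  A: 10 (length 2)
  B: 11 (length 2)
  C: 01 (length 2)
  D: 00 (length 2)
Average length = Σ p(s) × length(s) = 2.0000 bits


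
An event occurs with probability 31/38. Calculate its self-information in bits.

Information content I(x) = -log₂(p(x))
I = -log₂(31/38) = -log₂(0.8158)
I = 0.2937 bits


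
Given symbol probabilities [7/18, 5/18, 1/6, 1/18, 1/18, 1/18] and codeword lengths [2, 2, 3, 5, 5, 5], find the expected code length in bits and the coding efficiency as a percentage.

Average length L = Σ p_i × l_i = 2.6667 bits
Entropy H = 2.1690 bits
Efficiency η = H/L × 100% = 81.34%


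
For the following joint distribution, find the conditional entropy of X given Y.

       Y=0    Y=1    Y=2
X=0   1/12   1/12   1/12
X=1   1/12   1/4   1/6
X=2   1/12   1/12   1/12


H(X|Y) = Σ_y p(y) H(X|Y=y)
  p(Y=0) = 1/4, H(X|Y=0) = 1.5850
  p(Y=1) = 5/12, H(X|Y=1) = 1.3710
  p(Y=2) = 1/3, H(X|Y=2) = 1.5000
H(X|Y) = 0.2500×1.5850 + 0.4167×1.3710 + 0.3333×1.5000 = 1.4675 bits


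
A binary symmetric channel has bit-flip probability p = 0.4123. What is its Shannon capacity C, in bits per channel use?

For BSC with error probability p:
C = 1 - H(p) where H(p) is binary entropy
H(0.4123) = -0.4123 × log₂(0.4123) - 0.5877 × log₂(0.5877)
H(p) = 0.9777
C = 1 - 0.9777 = 0.0223 bits/use


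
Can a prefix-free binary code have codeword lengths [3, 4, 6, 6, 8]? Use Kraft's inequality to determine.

Kraft inequality: Σ 2^(-l_i) ≤ 1 for prefix-free code
Calculating: 2^(-3) + 2^(-4) + 2^(-6) + 2^(-6) + 2^(-8)
= 0.125 + 0.0625 + 0.015625 + 0.015625 + 0.00390625
= 0.2227
Since 0.2227 ≤ 1, prefix-free code exists


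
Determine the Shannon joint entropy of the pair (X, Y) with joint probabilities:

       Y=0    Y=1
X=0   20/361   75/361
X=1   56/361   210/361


H(X,Y) = -Σ p(x,y) log₂ p(x,y)
  p(0,0)=20/361: -0.0554 × log₂(0.0554) = 0.2312
  p(0,1)=75/361: -0.2078 × log₂(0.2078) = 0.4710
  p(1,0)=56/361: -0.1551 × log₂(0.1551) = 0.4171
  p(1,1)=210/361: -0.5817 × log₂(0.5817) = 0.4547
H(X,Y) = 1.5740 bits


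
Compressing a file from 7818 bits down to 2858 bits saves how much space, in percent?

Space savings = (1 - Compressed/Original) × 100%
= (1 - 2858/7818) × 100%
= 63.44%


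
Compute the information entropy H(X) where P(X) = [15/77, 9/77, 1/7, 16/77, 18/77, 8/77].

H(X) = -Σ p(x) log₂ p(x)
  -15/77 × log₂(15/77) = 0.4597
  -9/77 × log₂(9/77) = 0.3620
  -1/7 × log₂(1/7) = 0.4011
  -16/77 × log₂(16/77) = 0.4710
  -18/77 × log₂(18/77) = 0.4902
  -8/77 × log₂(8/77) = 0.3394
H(X) = 2.5233 bits


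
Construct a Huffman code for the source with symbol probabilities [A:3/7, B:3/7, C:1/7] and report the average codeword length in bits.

Huffman tree construction:
Combine smallest probabilities repeatedly
Resulting codes:
  A: 11 (length 2)
  B: 0 (length 1)
  C: 10 (length 2)
Average length = Σ p(s) × length(s) = 1.5714 bits


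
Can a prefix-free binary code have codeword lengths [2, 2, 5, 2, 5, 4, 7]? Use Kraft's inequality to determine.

Kraft inequality: Σ 2^(-l_i) ≤ 1 for prefix-free code
Calculating: 2^(-2) + 2^(-2) + 2^(-5) + 2^(-2) + 2^(-5) + 2^(-4) + 2^(-7)
= 0.25 + 0.25 + 0.03125 + 0.25 + 0.03125 + 0.0625 + 0.0078125
= 0.8828
Since 0.8828 ≤ 1, prefix-free code exists


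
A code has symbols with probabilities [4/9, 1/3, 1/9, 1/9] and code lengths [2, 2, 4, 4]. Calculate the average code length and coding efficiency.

Average length L = Σ p_i × l_i = 2.4444 bits
Entropy H = 1.7527 bits
Efficiency η = H/L × 100% = 71.70%


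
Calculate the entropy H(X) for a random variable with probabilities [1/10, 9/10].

H(X) = -Σ p(x) log₂ p(x)
  -1/10 × log₂(1/10) = 0.3322
  -9/10 × log₂(9/10) = 0.1368
H(X) = 0.4690 bits


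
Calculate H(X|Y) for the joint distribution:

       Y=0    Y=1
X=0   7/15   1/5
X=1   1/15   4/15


H(X|Y) = Σ_y p(y) H(X|Y=y)
  p(Y=0) = 8/15, H(X|Y=0) = 0.5436
  p(Y=1) = 7/15, H(X|Y=1) = 0.9852
H(X|Y) = 0.5333×0.5436 + 0.4667×0.9852 = 0.7497 bits


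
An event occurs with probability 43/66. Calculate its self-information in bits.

Information content I(x) = -log₂(p(x))
I = -log₂(43/66) = -log₂(0.6515)
I = 0.6181 bits


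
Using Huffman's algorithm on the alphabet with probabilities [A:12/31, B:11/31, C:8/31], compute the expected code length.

Huffman tree construction:
Combine smallest probabilities repeatedly
Resulting codes:
  A: 0 (length 1)
  B: 11 (length 2)
  C: 10 (length 2)
Average length = Σ p(s) × length(s) = 1.6129 bits


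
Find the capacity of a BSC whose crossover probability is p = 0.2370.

For BSC with error probability p:
C = 1 - H(p) where H(p) is binary entropy
H(0.2370) = -0.2370 × log₂(0.2370) - 0.7630 × log₂(0.7630)
H(p) = 0.7900
C = 1 - 0.7900 = 0.2100 bits/use


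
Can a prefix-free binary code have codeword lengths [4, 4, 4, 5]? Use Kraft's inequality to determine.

Kraft inequality: Σ 2^(-l_i) ≤ 1 for prefix-free code
Calculating: 2^(-4) + 2^(-4) + 2^(-4) + 2^(-5)
= 0.0625 + 0.0625 + 0.0625 + 0.03125
= 0.2188
Since 0.2188 ≤ 1, prefix-free code exists


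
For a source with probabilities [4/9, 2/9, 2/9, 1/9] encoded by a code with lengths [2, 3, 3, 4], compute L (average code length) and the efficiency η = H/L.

Average length L = Σ p_i × l_i = 2.6667 bits
Entropy H = 1.8366 bits
Efficiency η = H/L × 100% = 68.87%


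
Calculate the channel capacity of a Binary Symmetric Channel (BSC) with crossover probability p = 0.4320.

For BSC with error probability p:
C = 1 - H(p) where H(p) is binary entropy
H(0.4320) = -0.4320 × log₂(0.4320) - 0.5680 × log₂(0.5680)
H(p) = 0.9866
C = 1 - 0.9866 = 0.0134 bits/use


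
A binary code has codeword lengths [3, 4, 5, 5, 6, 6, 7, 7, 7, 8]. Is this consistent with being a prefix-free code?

Kraft inequality: Σ 2^(-l_i) ≤ 1 for prefix-free code
Calculating: 2^(-3) + 2^(-4) + 2^(-5) + 2^(-5) + 2^(-6) + 2^(-6) + 2^(-7) + 2^(-7) + 2^(-7) + 2^(-8)
= 0.125 + 0.0625 + 0.03125 + 0.03125 + 0.015625 + 0.015625 + 0.0078125 + 0.0078125 + 0.0078125 + 0.00390625
= 0.3086
Since 0.3086 ≤ 1, prefix-free code exists


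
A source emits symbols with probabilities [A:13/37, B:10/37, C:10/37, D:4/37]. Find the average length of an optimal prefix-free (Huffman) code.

Huffman tree construction:
Combine smallest probabilities repeatedly
Resulting codes:
  A: 11 (length 2)
  B: 01 (length 2)
  C: 10 (length 2)
  D: 00 (length 2)
Average length = Σ p(s) × length(s) = 2.0000 bits


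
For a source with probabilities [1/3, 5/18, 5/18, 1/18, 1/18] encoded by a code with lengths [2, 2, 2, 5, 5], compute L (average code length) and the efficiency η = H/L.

Average length L = Σ p_i × l_i = 2.3333 bits
Entropy H = 2.0183 bits
Efficiency η = H/L × 100% = 86.50%


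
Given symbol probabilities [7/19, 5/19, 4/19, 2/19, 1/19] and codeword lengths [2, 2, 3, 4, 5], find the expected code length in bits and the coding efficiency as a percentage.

Average length L = Σ p_i × l_i = 2.5789 bits
Entropy H = 2.0763 bits
Efficiency η = H/L × 100% = 80.51%


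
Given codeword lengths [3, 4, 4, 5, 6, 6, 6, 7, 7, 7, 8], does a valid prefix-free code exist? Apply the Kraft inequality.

Kraft inequality: Σ 2^(-l_i) ≤ 1 for prefix-free code
Calculating: 2^(-3) + 2^(-4) + 2^(-4) + 2^(-5) + 2^(-6) + 2^(-6) + 2^(-6) + 2^(-7) + 2^(-7) + 2^(-7) + 2^(-8)
= 0.125 + 0.0625 + 0.0625 + 0.03125 + 0.015625 + 0.015625 + 0.015625 + 0.0078125 + 0.0078125 + 0.0078125 + 0.00390625
= 0.3555
Since 0.3555 ≤ 1, prefix-free code exists


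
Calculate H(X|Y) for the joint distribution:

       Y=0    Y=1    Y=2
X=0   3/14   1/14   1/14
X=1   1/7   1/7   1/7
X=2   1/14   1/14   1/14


H(X|Y) = Σ_y p(y) H(X|Y=y)
  p(Y=0) = 3/7, H(X|Y=0) = 1.4591
  p(Y=1) = 2/7, H(X|Y=1) = 1.5000
  p(Y=2) = 2/7, H(X|Y=2) = 1.5000
H(X|Y) = 0.4286×1.4591 + 0.2857×1.5000 + 0.2857×1.5000 = 1.4825 bits


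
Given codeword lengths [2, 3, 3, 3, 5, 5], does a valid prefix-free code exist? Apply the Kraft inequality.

Kraft inequality: Σ 2^(-l_i) ≤ 1 for prefix-free code
Calculating: 2^(-2) + 2^(-3) + 2^(-3) + 2^(-3) + 2^(-5) + 2^(-5)
= 0.25 + 0.125 + 0.125 + 0.125 + 0.03125 + 0.03125
= 0.6875
Since 0.6875 ≤ 1, prefix-free code exists


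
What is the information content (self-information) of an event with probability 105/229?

Information content I(x) = -log₂(p(x))
I = -log₂(105/229) = -log₂(0.4585)
I = 1.1250 bits


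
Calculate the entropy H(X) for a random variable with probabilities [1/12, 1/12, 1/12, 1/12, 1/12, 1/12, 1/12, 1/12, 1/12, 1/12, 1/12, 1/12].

H(X) = -Σ p(x) log₂ p(x)
  -1/12 × log₂(1/12) = 0.2987
  -1/12 × log₂(1/12) = 0.2987
  -1/12 × log₂(1/12) = 0.2987
  -1/12 × log₂(1/12) = 0.2987
  -1/12 × log₂(1/12) = 0.2987
  -1/12 × log₂(1/12) = 0.2987
  -1/12 × log₂(1/12) = 0.2987
  -1/12 × log₂(1/12) = 0.2987
  -1/12 × log₂(1/12) = 0.2987
  -1/12 × log₂(1/12) = 0.2987
  -1/12 × log₂(1/12) = 0.2987
  -1/12 × log₂(1/12) = 0.2987
H(X) = 3.5850 bits


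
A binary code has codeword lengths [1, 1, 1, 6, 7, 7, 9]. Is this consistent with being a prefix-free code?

Kraft inequality: Σ 2^(-l_i) ≤ 1 for prefix-free code
Calculating: 2^(-1) + 2^(-1) + 2^(-1) + 2^(-6) + 2^(-7) + 2^(-7) + 2^(-9)
= 0.5 + 0.5 + 0.5 + 0.015625 + 0.0078125 + 0.0078125 + 0.001953125
= 1.5332
Since 1.5332 > 1, prefix-free code does not exist


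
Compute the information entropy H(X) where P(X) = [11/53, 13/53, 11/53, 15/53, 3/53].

H(X) = -Σ p(x) log₂ p(x)
  -11/53 × log₂(11/53) = 0.4708
  -13/53 × log₂(13/53) = 0.4973
  -11/53 × log₂(11/53) = 0.4708
  -15/53 × log₂(15/53) = 0.5154
  -3/53 × log₂(3/53) = 0.2345
H(X) = 2.1888 bits


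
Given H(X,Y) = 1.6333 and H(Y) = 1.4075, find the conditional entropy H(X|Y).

Chain rule: H(X,Y) = H(X|Y) + H(Y)
H(X|Y) = H(X,Y) - H(Y) = 1.6333 - 1.4075 = 0.2258 bits


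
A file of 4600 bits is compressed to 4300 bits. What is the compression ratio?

Compression ratio = Original / Compressed
= 4600 / 4300 = 1.07:1


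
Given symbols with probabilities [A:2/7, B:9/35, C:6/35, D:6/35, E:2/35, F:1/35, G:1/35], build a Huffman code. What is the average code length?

Huffman tree construction:
Combine smallest probabilities repeatedly
Resulting codes:
  A: 10 (length 2)
  B: 01 (length 2)
  C: 111 (length 3)
  D: 00 (length 2)
  E: 1100 (length 4)
  F: 11010 (length 5)
  G: 11011 (length 5)
Average length = Σ p(s) × length(s) = 2.4571 bits


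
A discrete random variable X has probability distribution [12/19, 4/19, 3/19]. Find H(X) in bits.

H(X) = -Σ p(x) log₂ p(x)
  -12/19 × log₂(12/19) = 0.4187
  -4/19 × log₂(4/19) = 0.4732
  -3/19 × log₂(3/19) = 0.4205
H(X) = 1.3124 bits


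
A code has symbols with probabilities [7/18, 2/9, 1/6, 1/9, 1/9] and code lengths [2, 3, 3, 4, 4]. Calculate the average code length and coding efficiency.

Average length L = Σ p_i × l_i = 2.8333 bits
Entropy H = 2.1473 bits
Efficiency η = H/L × 100% = 75.79%


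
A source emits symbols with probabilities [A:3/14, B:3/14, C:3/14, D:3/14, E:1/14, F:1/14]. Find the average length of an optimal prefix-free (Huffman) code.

Huffman tree construction:
Combine smallest probabilities repeatedly
Resulting codes:
  A: 111 (length 3)
  B: 00 (length 2)
  C: 01 (length 2)
  D: 10 (length 2)
  E: 1100 (length 4)
  F: 1101 (length 4)
Average length = Σ p(s) × length(s) = 2.5000 bits


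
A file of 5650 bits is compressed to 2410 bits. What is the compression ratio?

Compression ratio = Original / Compressed
= 5650 / 2410 = 2.34:1


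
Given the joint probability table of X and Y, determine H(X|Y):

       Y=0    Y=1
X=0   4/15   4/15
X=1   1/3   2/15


H(X|Y) = Σ_y p(y) H(X|Y=y)
  p(Y=0) = 3/5, H(X|Y=0) = 0.9911
  p(Y=1) = 2/5, H(X|Y=1) = 0.9183
H(X|Y) = 0.6000×0.9911 + 0.4000×0.9183 = 0.9620 bits


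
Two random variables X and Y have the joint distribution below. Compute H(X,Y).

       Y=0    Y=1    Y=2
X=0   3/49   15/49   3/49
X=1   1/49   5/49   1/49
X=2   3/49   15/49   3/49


H(X,Y) = -Σ p(x,y) log₂ p(x,y)
  p(0,0)=3/49: -0.0612 × log₂(0.0612) = 0.2467
  p(0,1)=15/49: -0.3061 × log₂(0.3061) = 0.5228
  p(0,2)=3/49: -0.0612 × log₂(0.0612) = 0.2467
  p(1,0)=1/49: -0.0204 × log₂(0.0204) = 0.1146
  p(1,1)=5/49: -0.1020 × log₂(0.1020) = 0.3360
  p(1,2)=1/49: -0.0204 × log₂(0.0204) = 0.1146
  p(2,0)=3/49: -0.0612 × log₂(0.0612) = 0.2467
  p(2,1)=15/49: -0.3061 × log₂(0.3061) = 0.5228
  p(2,2)=3/49: -0.0612 × log₂(0.0612) = 0.2467
H(X,Y) = 2.5977 bits


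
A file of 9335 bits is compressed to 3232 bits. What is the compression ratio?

Compression ratio = Original / Compressed
= 9335 / 3232 = 2.89:1


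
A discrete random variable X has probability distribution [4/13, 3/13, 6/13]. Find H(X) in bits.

H(X) = -Σ p(x) log₂ p(x)
  -4/13 × log₂(4/13) = 0.5232
  -3/13 × log₂(3/13) = 0.4882
  -6/13 × log₂(6/13) = 0.5148
H(X) = 1.5262 bits


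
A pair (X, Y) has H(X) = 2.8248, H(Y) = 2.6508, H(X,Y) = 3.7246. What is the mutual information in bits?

I(X;Y) = H(X) + H(Y) - H(X,Y)
I(X;Y) = 2.8248 + 2.6508 - 3.7246 = 1.751 bits


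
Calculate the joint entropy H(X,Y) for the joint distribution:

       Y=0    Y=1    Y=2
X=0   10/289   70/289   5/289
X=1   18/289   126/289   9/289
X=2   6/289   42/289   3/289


H(X,Y) = -Σ p(x,y) log₂ p(x,y)
  p(0,0)=10/289: -0.0346 × log₂(0.0346) = 0.1679
  p(0,1)=70/289: -0.2422 × log₂(0.2422) = 0.4955
  p(0,2)=5/289: -0.0173 × log₂(0.0173) = 0.1013
  p(1,0)=18/289: -0.0623 × log₂(0.0623) = 0.2494
  p(1,1)=126/289: -0.4360 × log₂(0.4360) = 0.5222
  p(1,2)=9/289: -0.0311 × log₂(0.0311) = 0.1559
  p(2,0)=6/289: -0.0208 × log₂(0.0208) = 0.1161
  p(2,1)=42/289: -0.1453 × log₂(0.1453) = 0.4044
  p(2,2)=3/289: -0.0104 × log₂(0.0104) = 0.0684
H(X,Y) = 2.2810 bits


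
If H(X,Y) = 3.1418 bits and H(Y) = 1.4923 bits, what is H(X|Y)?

Chain rule: H(X,Y) = H(X|Y) + H(Y)
H(X|Y) = H(X,Y) - H(Y) = 3.1418 - 1.4923 = 1.6495 bits


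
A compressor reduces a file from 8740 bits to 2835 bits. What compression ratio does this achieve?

Compression ratio = Original / Compressed
= 8740 / 2835 = 3.08:1


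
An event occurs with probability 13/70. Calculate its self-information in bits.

Information content I(x) = -log₂(p(x))
I = -log₂(13/70) = -log₂(0.1857)
I = 2.4288 bits


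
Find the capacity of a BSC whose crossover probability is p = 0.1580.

For BSC with error probability p:
C = 1 - H(p) where H(p) is binary entropy
H(0.1580) = -0.1580 × log₂(0.1580) - 0.8420 × log₂(0.8420)
H(p) = 0.6295
C = 1 - 0.6295 = 0.3705 bits/use


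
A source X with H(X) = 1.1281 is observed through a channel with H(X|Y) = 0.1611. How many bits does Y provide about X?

I(X;Y) = H(X) - H(X|Y)
I(X;Y) = 1.1281 - 0.1611 = 0.967 bits


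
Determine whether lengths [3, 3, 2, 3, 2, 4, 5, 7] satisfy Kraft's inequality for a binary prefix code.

Kraft inequality: Σ 2^(-l_i) ≤ 1 for prefix-free code
Calculating: 2^(-3) + 2^(-3) + 2^(-2) + 2^(-3) + 2^(-2) + 2^(-4) + 2^(-5) + 2^(-7)
= 0.125 + 0.125 + 0.25 + 0.125 + 0.25 + 0.0625 + 0.03125 + 0.0078125
= 0.9766
Since 0.9766 ≤ 1, prefix-free code exists


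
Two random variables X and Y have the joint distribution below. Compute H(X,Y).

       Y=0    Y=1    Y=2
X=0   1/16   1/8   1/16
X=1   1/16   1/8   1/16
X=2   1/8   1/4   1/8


H(X,Y) = -Σ p(x,y) log₂ p(x,y)
  p(0,0)=1/16: -0.0625 × log₂(0.0625) = 0.2500
  p(0,1)=1/8: -0.1250 × log₂(0.1250) = 0.3750
  p(0,2)=1/16: -0.0625 × log₂(0.0625) = 0.2500
  p(1,0)=1/16: -0.0625 × log₂(0.0625) = 0.2500
  p(1,1)=1/8: -0.1250 × log₂(0.1250) = 0.3750
  p(1,2)=1/16: -0.0625 × log₂(0.0625) = 0.2500
  p(2,0)=1/8: -0.1250 × log₂(0.1250) = 0.3750
  p(2,1)=1/4: -0.2500 × log₂(0.2500) = 0.5000
  p(2,2)=1/8: -0.1250 × log₂(0.1250) = 0.3750
H(X,Y) = 3.0000 bits


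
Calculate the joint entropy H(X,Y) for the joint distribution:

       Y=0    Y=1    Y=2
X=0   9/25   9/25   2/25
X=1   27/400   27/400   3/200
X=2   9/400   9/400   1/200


H(X,Y) = -Σ p(x,y) log₂ p(x,y)
  p(0,0)=9/25: -0.3600 × log₂(0.3600) = 0.5306
  p(0,1)=9/25: -0.3600 × log₂(0.3600) = 0.5306
  p(0,2)=2/25: -0.0800 × log₂(0.0800) = 0.2915
  p(1,0)=27/400: -0.0675 × log₂(0.0675) = 0.2625
  p(1,1)=27/400: -0.0675 × log₂(0.0675) = 0.2625
  p(1,2)=3/200: -0.0150 × log₂(0.0150) = 0.0909
  p(2,0)=9/400: -0.0225 × log₂(0.0225) = 0.1232
  p(2,1)=9/400: -0.0225 × log₂(0.0225) = 0.1232
  p(2,2)=1/200: -0.0050 × log₂(0.0050) = 0.0382
H(X,Y) = 2.2532 bits


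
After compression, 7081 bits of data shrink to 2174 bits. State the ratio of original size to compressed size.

Compression ratio = Original / Compressed
= 7081 / 2174 = 3.26:1


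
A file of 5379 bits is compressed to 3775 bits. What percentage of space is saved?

Space savings = (1 - Compressed/Original) × 100%
= (1 - 3775/5379) × 100%
= 29.82%


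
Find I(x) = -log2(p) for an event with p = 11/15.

Information content I(x) = -log₂(p(x))
I = -log₂(11/15) = -log₂(0.7333)
I = 0.4475 bits


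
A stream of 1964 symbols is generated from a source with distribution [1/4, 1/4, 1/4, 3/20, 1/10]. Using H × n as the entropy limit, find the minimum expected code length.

Entropy H = 2.2427 bits/symbol
Minimum bits = H × n = 2.2427 × 1964
= 4404.74 bits


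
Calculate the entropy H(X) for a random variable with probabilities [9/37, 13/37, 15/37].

H(X) = -Σ p(x) log₂ p(x)
  -9/37 × log₂(9/37) = 0.4961
  -13/37 × log₂(13/37) = 0.5302
  -15/37 × log₂(15/37) = 0.5281
H(X) = 1.5544 bits


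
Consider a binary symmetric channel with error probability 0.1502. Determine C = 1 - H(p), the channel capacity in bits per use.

For BSC with error probability p:
C = 1 - H(p) where H(p) is binary entropy
H(0.1502) = -0.1502 × log₂(0.1502) - 0.8498 × log₂(0.8498)
H(p) = 0.6103
C = 1 - 0.6103 = 0.3897 bits/use


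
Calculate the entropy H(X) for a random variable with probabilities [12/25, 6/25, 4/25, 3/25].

H(X) = -Σ p(x) log₂ p(x)
  -12/25 × log₂(12/25) = 0.5083
  -6/25 × log₂(6/25) = 0.4941
  -4/25 × log₂(4/25) = 0.4230
  -3/25 × log₂(3/25) = 0.3671
H(X) = 1.7925 bits


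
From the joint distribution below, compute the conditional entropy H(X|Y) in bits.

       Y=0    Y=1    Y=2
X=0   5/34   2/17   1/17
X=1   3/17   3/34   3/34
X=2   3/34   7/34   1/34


H(X|Y) = Σ_y p(y) H(X|Y=y)
  p(Y=0) = 7/17, H(X|Y=0) = 1.5306
  p(Y=1) = 7/17, H(X|Y=1) = 1.4926
  p(Y=2) = 3/17, H(X|Y=2) = 1.4591
H(X|Y) = 0.4118×1.5306 + 0.4118×1.4926 + 0.1765×1.4591 = 1.5024 bits


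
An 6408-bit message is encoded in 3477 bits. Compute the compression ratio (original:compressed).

Compression ratio = Original / Compressed
= 6408 / 3477 = 1.84:1


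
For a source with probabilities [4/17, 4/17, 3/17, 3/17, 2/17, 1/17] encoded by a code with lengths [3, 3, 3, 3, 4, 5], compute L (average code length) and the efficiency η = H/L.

Average length L = Σ p_i × l_i = 3.2353 bits
Entropy H = 2.4692 bits
Efficiency η = H/L × 100% = 76.32%


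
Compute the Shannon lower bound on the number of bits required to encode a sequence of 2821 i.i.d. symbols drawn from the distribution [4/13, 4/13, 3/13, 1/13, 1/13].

Entropy H = 2.1039 bits/symbol
Minimum bits = H × n = 2.1039 × 2821
= 5935.13 bits


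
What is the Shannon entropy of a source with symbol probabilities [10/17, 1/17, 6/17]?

H(X) = -Σ p(x) log₂ p(x)
  -10/17 × log₂(10/17) = 0.4503
  -1/17 × log₂(1/17) = 0.2404
  -6/17 × log₂(6/17) = 0.5303
H(X) = 1.2210 bits


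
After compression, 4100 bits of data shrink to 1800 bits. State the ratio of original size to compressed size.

Compression ratio = Original / Compressed
= 4100 / 1800 = 2.28:1


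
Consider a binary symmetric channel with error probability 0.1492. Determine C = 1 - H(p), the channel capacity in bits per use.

For BSC with error probability p:
C = 1 - H(p) where H(p) is binary entropy
H(0.1492) = -0.1492 × log₂(0.1492) - 0.8508 × log₂(0.8508)
H(p) = 0.6078
C = 1 - 0.6078 = 0.3922 bits/use


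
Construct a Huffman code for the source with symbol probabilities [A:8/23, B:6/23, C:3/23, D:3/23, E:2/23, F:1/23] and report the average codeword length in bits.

Huffman tree construction:
Combine smallest probabilities repeatedly
Resulting codes:
  A: 11 (length 2)
  B: 01 (length 2)
  C: 100 (length 3)
  D: 101 (length 3)
  E: 001 (length 3)
  F: 000 (length 3)
Average length = Σ p(s) × length(s) = 2.3913 bits


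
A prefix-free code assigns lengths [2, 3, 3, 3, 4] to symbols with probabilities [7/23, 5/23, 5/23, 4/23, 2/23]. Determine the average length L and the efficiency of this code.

Average length L = Σ p_i × l_i = 2.7826 bits
Entropy H = 2.2248 bits
Efficiency η = H/L × 100% = 79.95%


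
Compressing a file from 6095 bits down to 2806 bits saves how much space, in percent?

Space savings = (1 - Compressed/Original) × 100%
= (1 - 2806/6095) × 100%
= 53.96%


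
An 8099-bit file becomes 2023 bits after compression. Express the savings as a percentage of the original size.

Space savings = (1 - Compressed/Original) × 100%
= (1 - 2023/8099) × 100%
= 75.02%


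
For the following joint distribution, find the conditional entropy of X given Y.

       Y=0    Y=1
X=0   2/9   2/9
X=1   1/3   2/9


H(X|Y) = Σ_y p(y) H(X|Y=y)
  p(Y=0) = 5/9, H(X|Y=0) = 0.9710
  p(Y=1) = 4/9, H(X|Y=1) = 1.0000
H(X|Y) = 0.5556×0.9710 + 0.4444×1.0000 = 0.9839 bits


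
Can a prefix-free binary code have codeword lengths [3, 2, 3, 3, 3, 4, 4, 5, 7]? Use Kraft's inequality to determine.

Kraft inequality: Σ 2^(-l_i) ≤ 1 for prefix-free code
Calculating: 2^(-3) + 2^(-2) + 2^(-3) + 2^(-3) + 2^(-3) + 2^(-4) + 2^(-4) + 2^(-5) + 2^(-7)
= 0.125 + 0.25 + 0.125 + 0.125 + 0.125 + 0.0625 + 0.0625 + 0.03125 + 0.0078125
= 0.9141
Since 0.9141 ≤ 1, prefix-free code exists


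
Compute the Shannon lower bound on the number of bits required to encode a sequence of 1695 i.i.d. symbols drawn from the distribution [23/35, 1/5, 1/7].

Entropy H = 1.2635 bits/symbol
Minimum bits = H × n = 1.2635 × 1695
= 2141.60 bits


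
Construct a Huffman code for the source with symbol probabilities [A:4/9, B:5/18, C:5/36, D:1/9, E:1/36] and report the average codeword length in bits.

Huffman tree construction:
Combine smallest probabilities repeatedly
Resulting codes:
  A: 0 (length 1)
  B: 10 (length 2)
  C: 110 (length 3)
  D: 1111 (length 4)
  E: 1110 (length 4)
Average length = Σ p(s) × length(s) = 1.9722 bits


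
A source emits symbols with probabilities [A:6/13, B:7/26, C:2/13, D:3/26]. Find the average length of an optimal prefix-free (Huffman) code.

Huffman tree construction:
Combine smallest probabilities repeatedly
Resulting codes:
  A: 0 (length 1)
  B: 10 (length 2)
  C: 111 (length 3)
  D: 110 (length 3)
Average length = Σ p(s) × length(s) = 1.8077 bits


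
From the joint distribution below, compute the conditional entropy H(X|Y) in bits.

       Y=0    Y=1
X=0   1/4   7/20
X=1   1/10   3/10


H(X|Y) = Σ_y p(y) H(X|Y=y)
  p(Y=0) = 7/20, H(X|Y=0) = 0.8631
  p(Y=1) = 13/20, H(X|Y=1) = 0.9957
H(X|Y) = 0.3500×0.8631 + 0.6500×0.9957 = 0.9493 bits


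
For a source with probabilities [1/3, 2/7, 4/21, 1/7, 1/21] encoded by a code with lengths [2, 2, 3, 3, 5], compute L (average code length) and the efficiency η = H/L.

Average length L = Σ p_i × l_i = 2.4762 bits
Entropy H = 2.1106 bits
Efficiency η = H/L × 100% = 85.24%


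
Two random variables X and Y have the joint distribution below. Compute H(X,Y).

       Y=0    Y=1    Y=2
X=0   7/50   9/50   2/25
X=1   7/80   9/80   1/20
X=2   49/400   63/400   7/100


H(X,Y) = -Σ p(x,y) log₂ p(x,y)
  p(0,0)=7/50: -0.1400 × log₂(0.1400) = 0.3971
  p(0,1)=9/50: -0.1800 × log₂(0.1800) = 0.4453
  p(0,2)=2/25: -0.0800 × log₂(0.0800) = 0.2915
  p(1,0)=7/80: -0.0875 × log₂(0.0875) = 0.3075
  p(1,1)=9/80: -0.1125 × log₂(0.1125) = 0.3546
  p(1,2)=1/20: -0.0500 × log₂(0.0500) = 0.2161
  p(2,0)=49/400: -0.1225 × log₂(0.1225) = 0.3711
  p(2,1)=63/400: -0.1575 × log₂(0.1575) = 0.4200
  p(2,2)=7/100: -0.0700 × log₂(0.0700) = 0.2686
H(X,Y) = 3.0718 bits


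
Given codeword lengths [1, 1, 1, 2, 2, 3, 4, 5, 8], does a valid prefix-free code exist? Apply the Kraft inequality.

Kraft inequality: Σ 2^(-l_i) ≤ 1 for prefix-free code
Calculating: 2^(-1) + 2^(-1) + 2^(-1) + 2^(-2) + 2^(-2) + 2^(-3) + 2^(-4) + 2^(-5) + 2^(-8)
= 0.5 + 0.5 + 0.5 + 0.25 + 0.25 + 0.125 + 0.0625 + 0.03125 + 0.00390625
= 2.2227
Since 2.2227 > 1, prefix-free code does not exist


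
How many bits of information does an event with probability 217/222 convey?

Information content I(x) = -log₂(p(x))
I = -log₂(217/222) = -log₂(0.9775)
I = 0.0329 bits


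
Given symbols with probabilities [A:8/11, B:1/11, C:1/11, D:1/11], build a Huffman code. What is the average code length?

Huffman tree construction:
Combine smallest probabilities repeatedly
Resulting codes:
  A: 1 (length 1)
  B: 010 (length 3)
  C: 011 (length 3)
  D: 00 (length 2)
Average length = Σ p(s) × length(s) = 1.4545 bits


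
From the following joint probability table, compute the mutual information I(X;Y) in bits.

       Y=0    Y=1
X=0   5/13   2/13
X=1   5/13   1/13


H(X) = 0.9957, H(Y) = 0.7793, H(X,Y) = 1.7605
I(X;Y) = H(X) + H(Y) - H(X,Y) = 0.0146 bits


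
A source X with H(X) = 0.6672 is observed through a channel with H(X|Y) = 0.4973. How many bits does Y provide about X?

I(X;Y) = H(X) - H(X|Y)
I(X;Y) = 0.6672 - 0.4973 = 0.1699 bits


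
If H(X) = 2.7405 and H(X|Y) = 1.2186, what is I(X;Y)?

I(X;Y) = H(X) - H(X|Y)
I(X;Y) = 2.7405 - 1.2186 = 1.5219 bits


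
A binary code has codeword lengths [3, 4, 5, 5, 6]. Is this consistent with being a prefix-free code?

Kraft inequality: Σ 2^(-l_i) ≤ 1 for prefix-free code
Calculating: 2^(-3) + 2^(-4) + 2^(-5) + 2^(-5) + 2^(-6)
= 0.125 + 0.0625 + 0.03125 + 0.03125 + 0.015625
= 0.2656
Since 0.2656 ≤ 1, prefix-free code exists


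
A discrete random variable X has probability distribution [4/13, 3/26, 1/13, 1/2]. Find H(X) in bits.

H(X) = -Σ p(x) log₂ p(x)
  -4/13 × log₂(4/13) = 0.5232
  -3/26 × log₂(3/26) = 0.3595
  -1/13 × log₂(1/13) = 0.2846
  -1/2 × log₂(1/2) = 0.5000
H(X) = 1.6673 bits


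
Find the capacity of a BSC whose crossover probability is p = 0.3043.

For BSC with error probability p:
C = 1 - H(p) where H(p) is binary entropy
H(0.3043) = -0.3043 × log₂(0.3043) - 0.6957 × log₂(0.6957)
H(p) = 0.8865
C = 1 - 0.8865 = 0.1135 bits/use


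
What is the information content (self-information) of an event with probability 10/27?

Information content I(x) = -log₂(p(x))
I = -log₂(10/27) = -log₂(0.3704)
I = 1.4330 bits


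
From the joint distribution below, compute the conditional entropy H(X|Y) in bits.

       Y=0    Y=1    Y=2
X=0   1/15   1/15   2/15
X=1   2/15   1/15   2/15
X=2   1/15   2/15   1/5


H(X|Y) = Σ_y p(y) H(X|Y=y)
  p(Y=0) = 4/15, H(X|Y=0) = 1.5000
  p(Y=1) = 4/15, H(X|Y=1) = 1.5000
  p(Y=2) = 7/15, H(X|Y=2) = 1.5567
H(X|Y) = 0.2667×1.5000 + 0.2667×1.5000 + 0.4667×1.5567 = 1.5264 bits


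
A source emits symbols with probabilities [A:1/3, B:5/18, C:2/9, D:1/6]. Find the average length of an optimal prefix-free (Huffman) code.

Huffman tree construction:
Combine smallest probabilities repeatedly
Resulting codes:
  A: 11 (length 2)
  B: 10 (length 2)
  C: 01 (length 2)
  D: 00 (length 2)
Average length = Σ p(s) × length(s) = 2.0000 bits


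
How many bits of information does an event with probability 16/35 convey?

Information content I(x) = -log₂(p(x))
I = -log₂(16/35) = -log₂(0.4571)
I = 1.1293 bits


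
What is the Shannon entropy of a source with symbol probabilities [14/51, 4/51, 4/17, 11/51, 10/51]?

H(X) = -Σ p(x) log₂ p(x)
  -14/51 × log₂(14/51) = 0.5120
  -4/51 × log₂(4/51) = 0.2880
  -4/17 × log₂(4/17) = 0.4912
  -11/51 × log₂(11/51) = 0.4773
  -10/51 × log₂(10/51) = 0.4609
H(X) = 2.2294 bits


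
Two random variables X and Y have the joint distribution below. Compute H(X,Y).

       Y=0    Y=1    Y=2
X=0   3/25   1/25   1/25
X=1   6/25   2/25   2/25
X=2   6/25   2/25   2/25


H(X,Y) = -Σ p(x,y) log₂ p(x,y)
  p(0,0)=3/25: -0.1200 × log₂(0.1200) = 0.3671
  p(0,1)=1/25: -0.0400 × log₂(0.0400) = 0.1858
  p(0,2)=1/25: -0.0400 × log₂(0.0400) = 0.1858
  p(1,0)=6/25: -0.2400 × log₂(0.2400) = 0.4941
  p(1,1)=2/25: -0.0800 × log₂(0.0800) = 0.2915
  p(1,2)=2/25: -0.0800 × log₂(0.0800) = 0.2915
  p(2,0)=6/25: -0.2400 × log₂(0.2400) = 0.4941
  p(2,1)=2/25: -0.0800 × log₂(0.0800) = 0.2915
  p(2,2)=2/25: -0.0800 × log₂(0.0800) = 0.2915
H(X,Y) = 2.8929 bits


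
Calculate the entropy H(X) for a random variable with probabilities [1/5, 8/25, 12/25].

H(X) = -Σ p(x) log₂ p(x)
  -1/5 × log₂(1/5) = 0.4644
  -8/25 × log₂(8/25) = 0.5260
  -12/25 × log₂(12/25) = 0.5083
H(X) = 1.4987 bits


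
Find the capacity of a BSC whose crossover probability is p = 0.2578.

For BSC with error probability p:
C = 1 - H(p) where H(p) is binary entropy
H(0.2578) = -0.2578 × log₂(0.2578) - 0.7422 × log₂(0.7422)
H(p) = 0.8234
C = 1 - 0.8234 = 0.1766 bits/use


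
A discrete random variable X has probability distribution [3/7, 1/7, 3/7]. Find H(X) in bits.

H(X) = -Σ p(x) log₂ p(x)
  -3/7 × log₂(3/7) = 0.5239
  -1/7 × log₂(1/7) = 0.4011
  -3/7 × log₂(3/7) = 0.5239
H(X) = 1.4488 bits


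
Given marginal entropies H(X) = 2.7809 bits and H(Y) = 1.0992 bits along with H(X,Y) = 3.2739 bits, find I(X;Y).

I(X;Y) = H(X) + H(Y) - H(X,Y)
I(X;Y) = 2.7809 + 1.0992 - 3.2739 = 0.6062 bits


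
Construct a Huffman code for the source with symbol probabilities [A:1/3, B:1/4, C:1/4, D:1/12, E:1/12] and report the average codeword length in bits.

Huffman tree construction:
Combine smallest probabilities repeatedly
Resulting codes:
  A: 11 (length 2)
  B: 01 (length 2)
  C: 10 (length 2)
  D: 000 (length 3)
  E: 001 (length 3)
Average length = Σ p(s) × length(s) = 2.1667 bits


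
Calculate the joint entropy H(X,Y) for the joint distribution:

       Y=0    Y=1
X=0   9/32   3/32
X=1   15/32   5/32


H(X,Y) = -Σ p(x,y) log₂ p(x,y)
  p(0,0)=9/32: -0.2812 × log₂(0.2812) = 0.5147
  p(0,1)=3/32: -0.0938 × log₂(0.0938) = 0.3202
  p(1,0)=15/32: -0.4688 × log₂(0.4688) = 0.5124
  p(1,1)=5/32: -0.1562 × log₂(0.1562) = 0.4184
H(X,Y) = 1.7657 bits


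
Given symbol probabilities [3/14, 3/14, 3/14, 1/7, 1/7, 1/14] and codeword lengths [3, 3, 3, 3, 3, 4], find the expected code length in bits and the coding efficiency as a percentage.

Average length L = Σ p_i × l_i = 3.0714 bits
Entropy H = 2.5027 bits
Efficiency η = H/L × 100% = 81.48%


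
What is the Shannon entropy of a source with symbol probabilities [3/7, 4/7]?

H(X) = -Σ p(x) log₂ p(x)
  -3/7 × log₂(3/7) = 0.5239
  -4/7 × log₂(4/7) = 0.4613
H(X) = 0.9852 bits


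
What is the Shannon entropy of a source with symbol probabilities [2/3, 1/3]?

H(X) = -Σ p(x) log₂ p(x)
  -2/3 × log₂(2/3) = 0.3900
  -1/3 × log₂(1/3) = 0.5283
H(X) = 0.9183 bits


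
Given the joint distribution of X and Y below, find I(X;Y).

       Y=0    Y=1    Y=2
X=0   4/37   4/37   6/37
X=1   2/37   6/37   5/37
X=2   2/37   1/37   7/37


H(X) = 1.5709, H(Y) = 1.5037, H(X,Y) = 2.9857
I(X;Y) = H(X) + H(Y) - H(X,Y) = 0.0889 bits


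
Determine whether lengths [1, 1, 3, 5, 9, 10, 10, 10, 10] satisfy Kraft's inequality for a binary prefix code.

Kraft inequality: Σ 2^(-l_i) ≤ 1 for prefix-free code
Calculating: 2^(-1) + 2^(-1) + 2^(-3) + 2^(-5) + 2^(-9) + 2^(-10) + 2^(-10) + 2^(-10) + 2^(-10)
= 0.5 + 0.5 + 0.125 + 0.03125 + 0.001953125 + 0.0009765625 + 0.0009765625 + 0.0009765625 + 0.0009765625
= 1.1621
Since 1.1621 > 1, prefix-free code does not exist


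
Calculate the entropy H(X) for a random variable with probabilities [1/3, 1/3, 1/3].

H(X) = -Σ p(x) log₂ p(x)
  -1/3 × log₂(1/3) = 0.5283
  -1/3 × log₂(1/3) = 0.5283
  -1/3 × log₂(1/3) = 0.5283
H(X) = 1.5850 bits


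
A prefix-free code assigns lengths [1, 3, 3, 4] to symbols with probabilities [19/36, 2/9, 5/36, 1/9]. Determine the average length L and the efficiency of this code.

Average length L = Σ p_i × l_i = 2.0556 bits
Entropy H = 1.7166 bits
Efficiency η = H/L × 100% = 83.51%
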